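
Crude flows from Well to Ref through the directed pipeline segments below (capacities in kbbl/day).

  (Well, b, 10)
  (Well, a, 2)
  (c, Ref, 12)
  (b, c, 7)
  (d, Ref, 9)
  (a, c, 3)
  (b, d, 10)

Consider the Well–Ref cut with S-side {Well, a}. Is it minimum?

No — its capacity is 13, but the minimum cut has capacity 12.

Given cut capacity: 10 + 3 = 13.
Augment Well→a→c→Ref: bottleneck 2, flow now 2.
Augment Well→b→c→Ref: bottleneck 7, flow now 9.
Augment Well→b→d→Ref: bottleneck 3, flow now 12.
No augmenting path remains; maximum flow = 12.
In the residual graph, reachable from Well: {Well}.
Min-cut edges: Well→a (2), Well→b (10); capacity 2 + 10 = 12.
Cut capacity 13 exceeds the max flow 12, so it is not minimum.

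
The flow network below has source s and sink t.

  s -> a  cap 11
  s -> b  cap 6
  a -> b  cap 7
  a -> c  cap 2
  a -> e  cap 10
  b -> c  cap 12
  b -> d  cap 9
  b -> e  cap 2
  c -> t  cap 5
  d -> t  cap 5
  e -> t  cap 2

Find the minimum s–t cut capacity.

Augment s→a→c→t: bottleneck 2, flow now 2.
Augment s→a→e→t: bottleneck 2, flow now 4.
Augment s→b→c→t: bottleneck 3, flow now 7.
Augment s→b→d→t: bottleneck 3, flow now 10.
Augment s→a→b→d→t: bottleneck 2, flow now 12.
No augmenting path remains; maximum flow = 12.
By max-flow min-cut, the minimum cut capacity equals the max flow.
In the residual graph, reachable from s: {s, a, b, c, d, e}.
Min-cut edges: c→t (5), d→t (5), e→t (2); capacity 5 + 5 + 2 = 12.

12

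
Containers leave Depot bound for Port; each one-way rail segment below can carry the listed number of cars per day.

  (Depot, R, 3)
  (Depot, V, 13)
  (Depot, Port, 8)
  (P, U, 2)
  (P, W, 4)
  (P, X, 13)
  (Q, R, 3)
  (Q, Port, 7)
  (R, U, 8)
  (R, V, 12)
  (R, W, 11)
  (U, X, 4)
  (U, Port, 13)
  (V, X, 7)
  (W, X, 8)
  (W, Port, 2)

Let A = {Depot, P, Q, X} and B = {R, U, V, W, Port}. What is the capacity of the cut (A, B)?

40

Edges leaving {Depot, P, Q, X}: Depot→R (3), Depot→V (13), Depot→Port (8), P→U (2), P→W (4), Q→R (3), Q→Port (7).
Cut capacity = 3 + 13 + 8 + 2 + 4 + 3 + 7 = 40.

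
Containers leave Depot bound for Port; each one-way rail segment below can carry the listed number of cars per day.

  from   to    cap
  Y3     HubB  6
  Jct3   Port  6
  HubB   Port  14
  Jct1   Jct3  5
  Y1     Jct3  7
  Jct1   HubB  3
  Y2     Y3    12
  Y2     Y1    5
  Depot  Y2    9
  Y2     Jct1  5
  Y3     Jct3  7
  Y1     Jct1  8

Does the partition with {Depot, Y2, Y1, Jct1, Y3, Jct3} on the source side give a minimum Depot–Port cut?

No — its capacity is 15, but the minimum cut has capacity 9.

Given cut capacity: 3 + 6 + 6 = 15.
Augment Depot→Y2→Y1→Jct3→Port: bottleneck 5, flow now 5.
Augment Depot→Y2→Jct1→HubB→Port: bottleneck 3, flow now 8.
Augment Depot→Y2→Jct1→Jct3→Port: bottleneck 1, flow now 9.
No augmenting path remains; maximum flow = 9.
In the residual graph, reachable from Depot: {Depot}.
Min-cut edges: Depot→Y2 (9); capacity 9 = 9.
Cut capacity 15 exceeds the max flow 9, so it is not minimum.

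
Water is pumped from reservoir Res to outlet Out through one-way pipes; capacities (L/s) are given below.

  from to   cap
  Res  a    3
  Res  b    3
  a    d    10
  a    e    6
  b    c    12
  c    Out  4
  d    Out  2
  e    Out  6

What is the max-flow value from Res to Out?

6

Augment Res→a→d→Out: bottleneck 2, flow now 2.
Augment Res→a→e→Out: bottleneck 1, flow now 3.
Augment Res→b→c→Out: bottleneck 3, flow now 6.
No augmenting path remains; maximum flow = 6.
In the residual graph, reachable from Res: {Res}.
Min-cut edges: Res→a (3), Res→b (3); capacity 3 + 3 = 6.
This cut is saturated, so no flow can exceed 6.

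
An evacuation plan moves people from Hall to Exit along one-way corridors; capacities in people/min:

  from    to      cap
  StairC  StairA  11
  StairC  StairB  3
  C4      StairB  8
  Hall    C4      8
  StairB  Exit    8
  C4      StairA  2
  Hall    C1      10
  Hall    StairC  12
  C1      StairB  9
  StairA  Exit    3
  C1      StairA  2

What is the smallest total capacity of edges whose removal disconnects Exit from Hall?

Augment Hall→StairC→StairA→Exit: bottleneck 3, flow now 3.
Augment Hall→StairC→StairB→Exit: bottleneck 3, flow now 6.
Augment Hall→C4→StairB→Exit: bottleneck 5, flow now 11.
No augmenting path remains; maximum flow = 11.
By max-flow min-cut, the minimum cut capacity equals the max flow.
In the residual graph, reachable from Hall: {Hall, StairC, C4, C1, StairA, StairB}.
Min-cut edges: StairA→Exit (3), StairB→Exit (8); capacity 3 + 8 = 11.

11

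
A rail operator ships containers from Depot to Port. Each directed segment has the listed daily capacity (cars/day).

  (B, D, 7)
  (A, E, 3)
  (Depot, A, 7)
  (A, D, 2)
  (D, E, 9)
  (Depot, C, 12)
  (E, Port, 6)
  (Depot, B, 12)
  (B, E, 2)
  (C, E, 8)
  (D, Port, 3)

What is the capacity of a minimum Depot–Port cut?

9

Augment Depot→A→D→Port: bottleneck 2, flow now 2.
Augment Depot→A→E→Port: bottleneck 3, flow now 5.
Augment Depot→B→D→Port: bottleneck 1, flow now 6.
Augment Depot→B→E→Port: bottleneck 2, flow now 8.
Augment Depot→C→E→Port: bottleneck 1, flow now 9.
No augmenting path remains; maximum flow = 9.
By max-flow min-cut, the minimum cut capacity equals the max flow.
In the residual graph, reachable from Depot: {Depot, A, B, C, D, E}.
Min-cut edges: D→Port (3), E→Port (6); capacity 3 + 6 = 9.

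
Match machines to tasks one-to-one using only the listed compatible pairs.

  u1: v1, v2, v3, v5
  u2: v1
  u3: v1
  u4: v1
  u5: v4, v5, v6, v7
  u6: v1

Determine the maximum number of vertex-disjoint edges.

3

Unit-capacity flow: source→left, listed edges, right→sink; max matching = max flow.
Augmenting path u1→v1 (+1); matched 1.
Augmenting path u5→v4 (+1); matched 2.
Augmenting path u2→v1→u1→v2 (+1); matched 3.
No augmenting path remains; maximum matching = 3.
König certificate: {u1, u5, v1} is a vertex cover of size 3 (every listed pair touches it), so no matching can be larger.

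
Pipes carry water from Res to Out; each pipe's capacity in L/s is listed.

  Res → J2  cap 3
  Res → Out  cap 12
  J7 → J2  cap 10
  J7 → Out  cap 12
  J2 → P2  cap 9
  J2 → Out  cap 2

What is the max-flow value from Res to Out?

14

Augment Res→Out: bottleneck 12, flow now 12.
Augment Res→J2→Out: bottleneck 2, flow now 14.
No augmenting path remains; maximum flow = 14.
In the residual graph, reachable from Res: {Res, J2, P2}.
Min-cut edges: Res→Out (12), J2→Out (2); capacity 12 + 2 = 14.
This cut is saturated, so no flow can exceed 14.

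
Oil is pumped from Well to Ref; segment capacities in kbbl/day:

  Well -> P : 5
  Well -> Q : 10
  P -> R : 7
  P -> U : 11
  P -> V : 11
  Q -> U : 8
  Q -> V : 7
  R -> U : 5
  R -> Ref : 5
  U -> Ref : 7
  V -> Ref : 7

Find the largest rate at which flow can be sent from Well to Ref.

15

Augment Well→P→R→Ref: bottleneck 5, flow now 5.
Augment Well→Q→U→Ref: bottleneck 7, flow now 12.
Augment Well→Q→V→Ref: bottleneck 3, flow now 15.
No augmenting path remains; maximum flow = 15.
In the residual graph, reachable from Well: {Well}.
Min-cut edges: Well→P (5), Well→Q (10); capacity 5 + 10 = 15.
This cut is saturated, so no flow can exceed 15.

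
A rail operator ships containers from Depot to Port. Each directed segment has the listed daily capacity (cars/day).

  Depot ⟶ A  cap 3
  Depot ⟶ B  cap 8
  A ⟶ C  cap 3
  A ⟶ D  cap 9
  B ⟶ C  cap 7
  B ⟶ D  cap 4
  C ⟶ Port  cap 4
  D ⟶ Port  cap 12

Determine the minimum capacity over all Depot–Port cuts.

Augment Depot→A→C→Port: bottleneck 3, flow now 3.
Augment Depot→B→C→Port: bottleneck 1, flow now 4.
Augment Depot→B→D→Port: bottleneck 4, flow now 8.
Augment Depot→B→C→A→D→Port: bottleneck 3, flow now 11. (uses reverse residual edge)
No augmenting path remains; maximum flow = 11.
By max-flow min-cut, the minimum cut capacity equals the max flow.
In the residual graph, reachable from Depot: {Depot}.
Min-cut edges: Depot→A (3), Depot→B (8); capacity 3 + 8 = 11.

11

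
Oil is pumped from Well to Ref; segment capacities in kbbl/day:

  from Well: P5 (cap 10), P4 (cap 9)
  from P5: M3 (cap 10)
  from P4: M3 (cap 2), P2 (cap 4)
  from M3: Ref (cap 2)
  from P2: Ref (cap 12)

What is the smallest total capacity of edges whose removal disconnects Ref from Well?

6

Augment Well→P5→M3→Ref: bottleneck 2, flow now 2.
Augment Well→P4→P2→Ref: bottleneck 4, flow now 6.
No augmenting path remains; maximum flow = 6.
By max-flow min-cut, the minimum cut capacity equals the max flow.
In the residual graph, reachable from Well: {Well, P5, P4, M3}.
Min-cut edges: P4→P2 (4), M3→Ref (2); capacity 4 + 2 = 6.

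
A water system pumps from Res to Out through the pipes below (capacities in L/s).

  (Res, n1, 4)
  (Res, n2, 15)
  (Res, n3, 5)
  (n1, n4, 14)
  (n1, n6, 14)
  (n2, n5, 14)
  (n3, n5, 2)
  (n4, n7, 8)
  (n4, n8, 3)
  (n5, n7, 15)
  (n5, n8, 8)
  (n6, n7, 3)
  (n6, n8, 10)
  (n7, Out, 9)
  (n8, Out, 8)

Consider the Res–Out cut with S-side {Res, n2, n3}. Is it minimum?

No — its capacity is 20, but the minimum cut has capacity 17.

Given cut capacity: 4 + 14 + 2 = 20.
Augment Res→n1→n4→n7→Out: bottleneck 4, flow now 4.
Augment Res→n2→n5→n7→Out: bottleneck 5, flow now 9.
Augment Res→n2→n5→n8→Out: bottleneck 8, flow now 17.
No augmenting path remains; maximum flow = 17.
In the residual graph, reachable from Res: {Res, n1, n2, n3, n4, n5, n6, n7, n8}.
Min-cut edges: n7→Out (9), n8→Out (8); capacity 9 + 8 = 17.
Cut capacity 20 exceeds the max flow 17, so it is not minimum.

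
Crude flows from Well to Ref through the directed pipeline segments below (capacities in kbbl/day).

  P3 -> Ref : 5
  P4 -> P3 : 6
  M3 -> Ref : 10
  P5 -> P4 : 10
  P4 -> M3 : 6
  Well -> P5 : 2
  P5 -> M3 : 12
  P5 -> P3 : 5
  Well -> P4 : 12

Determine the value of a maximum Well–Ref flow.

13

Augment Well→P5→M3→Ref: bottleneck 2, flow now 2.
Augment Well→P4→M3→Ref: bottleneck 6, flow now 8.
Augment Well→P4→P3→Ref: bottleneck 5, flow now 13.
No augmenting path remains; maximum flow = 13.
In the residual graph, reachable from Well: {Well, P4, P3}.
Min-cut edges: Well→P5 (2), P4→M3 (6), P3→Ref (5); capacity 2 + 6 + 5 = 13.
This cut is saturated, so no flow can exceed 13.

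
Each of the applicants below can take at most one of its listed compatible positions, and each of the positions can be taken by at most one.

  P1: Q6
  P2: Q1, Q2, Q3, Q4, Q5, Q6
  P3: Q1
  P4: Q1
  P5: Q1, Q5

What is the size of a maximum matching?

4

Unit-capacity flow: source→left, listed edges, right→sink; max matching = max flow.
Augmenting path P1→Q6 (+1); matched 1.
Augmenting path P2→Q1 (+1); matched 2.
Augmenting path P5→Q5 (+1); matched 3.
Augmenting path P3→Q1→P2→Q2 (+1); matched 4.
No augmenting path remains; maximum matching = 4.
König certificate: {P1, P2, P5, Q1} is a vertex cover of size 4 (every listed pair touches it), so no matching can be larger.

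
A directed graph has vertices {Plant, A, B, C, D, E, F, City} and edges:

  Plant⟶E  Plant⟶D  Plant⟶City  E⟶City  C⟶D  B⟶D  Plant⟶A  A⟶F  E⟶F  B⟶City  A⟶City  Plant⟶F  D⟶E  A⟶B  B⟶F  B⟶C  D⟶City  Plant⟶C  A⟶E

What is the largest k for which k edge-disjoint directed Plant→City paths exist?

Assign every edge capacity 1; by Menger, the answer equals the max flow.
Path Plant→City (+1); total 1.
Path Plant→A→City (+1); total 2.
Path Plant→D→City (+1); total 3.
Path Plant→E→City (+1); total 4.
No residual Plant→City path; max flow = 4.
Certifying cut of size 4: {D→City, E→City, Plant→A, Plant→City}.

4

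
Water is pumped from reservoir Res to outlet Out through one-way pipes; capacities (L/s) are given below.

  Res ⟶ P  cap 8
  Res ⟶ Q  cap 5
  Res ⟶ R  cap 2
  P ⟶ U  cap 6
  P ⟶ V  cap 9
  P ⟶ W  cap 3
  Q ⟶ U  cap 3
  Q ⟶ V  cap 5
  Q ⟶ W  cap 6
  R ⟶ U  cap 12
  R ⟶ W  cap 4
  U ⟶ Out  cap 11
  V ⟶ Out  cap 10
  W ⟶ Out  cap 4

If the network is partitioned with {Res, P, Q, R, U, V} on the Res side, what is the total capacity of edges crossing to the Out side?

34

Edges leaving {Res, P, Q, R, U, V}: P→W (3), Q→W (6), R→W (4), U→Out (11), V→Out (10).
Cut capacity = 3 + 6 + 4 + 11 + 10 = 34.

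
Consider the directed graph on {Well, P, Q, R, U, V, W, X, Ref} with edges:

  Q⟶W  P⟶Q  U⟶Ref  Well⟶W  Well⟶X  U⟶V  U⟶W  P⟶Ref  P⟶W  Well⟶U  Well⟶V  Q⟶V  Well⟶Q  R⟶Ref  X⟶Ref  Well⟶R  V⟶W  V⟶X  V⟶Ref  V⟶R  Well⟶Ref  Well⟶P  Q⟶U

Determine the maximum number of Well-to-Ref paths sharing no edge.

Assign every edge capacity 1; by Menger, the answer equals the max flow.
Path Well→Ref (+1); total 1.
Path Well→P→Ref (+1); total 2.
Path Well→R→Ref (+1); total 3.
Path Well→U→Ref (+1); total 4.
Path Well→V→Ref (+1); total 5.
Path Well→X→Ref (+1); total 6.
No residual Well→Ref path; max flow = 6.
Certifying cut of size 6: {R→Ref, U→Ref, V→Ref, Well→P, Well→Ref, X→Ref}.

6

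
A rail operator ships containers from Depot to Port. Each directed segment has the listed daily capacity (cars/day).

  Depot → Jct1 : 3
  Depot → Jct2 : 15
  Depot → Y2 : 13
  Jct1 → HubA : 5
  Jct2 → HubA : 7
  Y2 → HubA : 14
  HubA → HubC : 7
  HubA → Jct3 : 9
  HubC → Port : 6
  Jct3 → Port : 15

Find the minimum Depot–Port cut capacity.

Augment Depot→Jct1→HubA→HubC→Port: bottleneck 3, flow now 3.
Augment Depot→Jct2→HubA→HubC→Port: bottleneck 3, flow now 6.
Augment Depot→Jct2→HubA→Jct3→Port: bottleneck 4, flow now 10.
Augment Depot→Y2→HubA→Jct3→Port: bottleneck 5, flow now 15.
No augmenting path remains; maximum flow = 15.
By max-flow min-cut, the minimum cut capacity equals the max flow.
In the residual graph, reachable from Depot: {Depot, Jct1, Jct2, Y2, HubA, HubC}.
Min-cut edges: HubA→Jct3 (9), HubC→Port (6); capacity 9 + 6 = 15.

15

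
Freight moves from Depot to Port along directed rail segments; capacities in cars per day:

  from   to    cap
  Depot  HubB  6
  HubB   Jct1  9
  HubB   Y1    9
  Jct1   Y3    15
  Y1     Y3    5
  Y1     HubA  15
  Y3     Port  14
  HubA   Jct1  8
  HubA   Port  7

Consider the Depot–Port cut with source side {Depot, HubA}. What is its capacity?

21

Edges leaving {Depot, HubA}: Depot→HubB (6), HubA→Jct1 (8), HubA→Port (7).
Cut capacity = 6 + 8 + 7 = 21.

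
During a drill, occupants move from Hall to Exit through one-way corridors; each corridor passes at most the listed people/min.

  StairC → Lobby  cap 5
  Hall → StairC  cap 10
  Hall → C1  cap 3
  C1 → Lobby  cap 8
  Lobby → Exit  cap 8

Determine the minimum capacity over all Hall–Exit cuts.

Augment Hall→StairC→Lobby→Exit: bottleneck 5, flow now 5.
Augment Hall→C1→Lobby→Exit: bottleneck 3, flow now 8.
No augmenting path remains; maximum flow = 8.
By max-flow min-cut, the minimum cut capacity equals the max flow.
In the residual graph, reachable from Hall: {Hall, StairC}.
Min-cut edges: Hall→C1 (3), StairC→Lobby (5); capacity 3 + 5 = 8.

8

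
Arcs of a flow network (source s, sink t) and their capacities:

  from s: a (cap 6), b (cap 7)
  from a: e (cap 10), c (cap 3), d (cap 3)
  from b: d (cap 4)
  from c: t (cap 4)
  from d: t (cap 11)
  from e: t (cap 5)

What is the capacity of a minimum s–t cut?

10

Augment s→a→c→t: bottleneck 3, flow now 3.
Augment s→a→d→t: bottleneck 3, flow now 6.
Augment s→b→d→t: bottleneck 4, flow now 10.
No augmenting path remains; maximum flow = 10.
By max-flow min-cut, the minimum cut capacity equals the max flow.
In the residual graph, reachable from s: {s, b}.
Min-cut edges: s→a (6), b→d (4); capacity 6 + 4 = 10.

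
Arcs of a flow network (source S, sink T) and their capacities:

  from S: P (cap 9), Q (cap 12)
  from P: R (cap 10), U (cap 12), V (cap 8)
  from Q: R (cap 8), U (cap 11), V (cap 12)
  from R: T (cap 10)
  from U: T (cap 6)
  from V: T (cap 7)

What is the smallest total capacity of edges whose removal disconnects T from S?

Augment S→P→R→T: bottleneck 9, flow now 9.
Augment S→Q→R→T: bottleneck 1, flow now 10.
Augment S→Q→U→T: bottleneck 6, flow now 16.
Augment S→Q→V→T: bottleneck 5, flow now 21.
No augmenting path remains; maximum flow = 21.
By max-flow min-cut, the minimum cut capacity equals the max flow.
In the residual graph, reachable from S: {S}.
Min-cut edges: S→P (9), S→Q (12); capacity 9 + 12 = 21.

21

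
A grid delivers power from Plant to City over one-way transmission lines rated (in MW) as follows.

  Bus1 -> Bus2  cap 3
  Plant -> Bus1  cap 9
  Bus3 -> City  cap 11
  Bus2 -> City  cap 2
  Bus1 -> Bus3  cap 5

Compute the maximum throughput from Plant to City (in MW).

Augment Plant→Bus1→Bus3→City: bottleneck 5, flow now 5.
Augment Plant→Bus1→Bus2→City: bottleneck 2, flow now 7.
No augmenting path remains; maximum flow = 7.
In the residual graph, reachable from Plant: {Plant, Bus1, Bus2}.
Min-cut edges: Bus1→Bus3 (5), Bus2→City (2); capacity 5 + 2 = 7.
This cut is saturated, so no flow can exceed 7.

7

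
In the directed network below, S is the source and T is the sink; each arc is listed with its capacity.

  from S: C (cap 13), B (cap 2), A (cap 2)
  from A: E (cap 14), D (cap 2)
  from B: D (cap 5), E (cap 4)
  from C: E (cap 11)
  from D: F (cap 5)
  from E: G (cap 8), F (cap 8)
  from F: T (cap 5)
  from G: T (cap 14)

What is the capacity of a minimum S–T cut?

Augment S→A→D→F→T: bottleneck 2, flow now 2.
Augment S→B→D→F→T: bottleneck 2, flow now 4.
Augment S→C→E→F→T: bottleneck 1, flow now 5.
Augment S→C→E→G→T: bottleneck 8, flow now 13.
No augmenting path remains; maximum flow = 13.
By max-flow min-cut, the minimum cut capacity equals the max flow.
In the residual graph, reachable from S: {S, A, B, C, D, E, F}.
Min-cut edges: E→G (8), F→T (5); capacity 8 + 5 = 13.

13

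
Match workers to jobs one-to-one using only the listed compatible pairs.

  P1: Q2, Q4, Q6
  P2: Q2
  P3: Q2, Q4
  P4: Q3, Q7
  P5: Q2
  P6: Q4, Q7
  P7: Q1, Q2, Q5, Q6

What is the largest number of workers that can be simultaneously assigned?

Unit-capacity flow: source→left, listed edges, right→sink; max matching = max flow.
Augmenting path P1→Q2 (+1); matched 1.
Augmenting path P3→Q4 (+1); matched 2.
Augmenting path P4→Q3 (+1); matched 3.
Augmenting path P6→Q7 (+1); matched 4.
Augmenting path P7→Q1 (+1); matched 5.
Augmenting path P2→Q2→P1→Q6 (+1); matched 6.
No augmenting path remains; maximum matching = 6.
König certificate: {P1, P3, P4, P6, P7, Q2} is a vertex cover of size 6 (every listed pair touches it), so no matching can be larger.

6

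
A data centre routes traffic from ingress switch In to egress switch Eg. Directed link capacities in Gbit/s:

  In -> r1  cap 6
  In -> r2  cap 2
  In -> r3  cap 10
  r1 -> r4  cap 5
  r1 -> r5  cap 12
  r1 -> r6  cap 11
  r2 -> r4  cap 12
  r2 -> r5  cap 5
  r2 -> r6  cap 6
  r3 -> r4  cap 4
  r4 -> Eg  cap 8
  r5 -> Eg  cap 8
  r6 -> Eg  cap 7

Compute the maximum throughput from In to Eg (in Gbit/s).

Augment In→r1→r4→Eg: bottleneck 5, flow now 5.
Augment In→r1→r5→Eg: bottleneck 1, flow now 6.
Augment In→r2→r4→Eg: bottleneck 2, flow now 8.
Augment In→r3→r4→Eg: bottleneck 1, flow now 9.
Augment In→r3→r4→r1→r5→Eg: bottleneck 3, flow now 12. (uses reverse residual edge)
No augmenting path remains; maximum flow = 12.
In the residual graph, reachable from In: {In, r3}.
Min-cut edges: In→r1 (6), In→r2 (2), r3→r4 (4); capacity 6 + 2 + 4 = 12.
This cut is saturated, so no flow can exceed 12.

12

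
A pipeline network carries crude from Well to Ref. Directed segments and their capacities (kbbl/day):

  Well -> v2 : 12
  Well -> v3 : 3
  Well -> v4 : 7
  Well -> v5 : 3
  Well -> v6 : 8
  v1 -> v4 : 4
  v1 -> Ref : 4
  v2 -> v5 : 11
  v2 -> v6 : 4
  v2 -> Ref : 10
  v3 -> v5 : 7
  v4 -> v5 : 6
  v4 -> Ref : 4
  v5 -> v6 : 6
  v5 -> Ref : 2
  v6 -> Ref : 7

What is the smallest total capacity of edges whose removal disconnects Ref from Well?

23

Augment Well→v2→Ref: bottleneck 10, flow now 10.
Augment Well→v4→Ref: bottleneck 4, flow now 14.
Augment Well→v5→Ref: bottleneck 2, flow now 16.
Augment Well→v6→Ref: bottleneck 7, flow now 23.
No augmenting path remains; maximum flow = 23.
By max-flow min-cut, the minimum cut capacity equals the max flow.
In the residual graph, reachable from Well: {Well, v2, v3, v4, v5, v6}.
Min-cut edges: v2→Ref (10), v4→Ref (4), v5→Ref (2), v6→Ref (7); capacity 10 + 4 + 2 + 7 = 23.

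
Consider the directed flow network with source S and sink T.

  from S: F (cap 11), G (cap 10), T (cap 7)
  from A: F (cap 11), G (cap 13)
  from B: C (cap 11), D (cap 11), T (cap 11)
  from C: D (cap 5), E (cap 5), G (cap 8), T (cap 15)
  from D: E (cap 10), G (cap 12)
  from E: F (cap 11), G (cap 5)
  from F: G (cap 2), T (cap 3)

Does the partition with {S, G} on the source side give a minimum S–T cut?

No — its capacity is 18, but the minimum cut has capacity 10.

Given cut capacity: 11 + 7 = 18.
Augment S→T: bottleneck 7, flow now 7.
Augment S→F→T: bottleneck 3, flow now 10.
No augmenting path remains; maximum flow = 10.
In the residual graph, reachable from S: {S, F, G}.
Min-cut edges: S→T (7), F→T (3); capacity 7 + 3 = 10.
Cut capacity 18 exceeds the max flow 10, so it is not minimum.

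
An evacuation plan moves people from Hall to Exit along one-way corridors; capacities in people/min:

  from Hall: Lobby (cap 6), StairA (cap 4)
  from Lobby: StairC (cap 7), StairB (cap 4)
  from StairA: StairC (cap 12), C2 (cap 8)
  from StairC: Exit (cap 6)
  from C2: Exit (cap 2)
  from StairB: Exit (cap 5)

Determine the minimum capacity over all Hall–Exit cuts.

10

Augment Hall→Lobby→StairC→Exit: bottleneck 6, flow now 6.
Augment Hall→StairA→C2→Exit: bottleneck 2, flow now 8.
Augment Hall→StairA→StairC→Lobby→StairB→Exit: bottleneck 2, flow now 10. (uses reverse residual edge)
No augmenting path remains; maximum flow = 10.
By max-flow min-cut, the minimum cut capacity equals the max flow.
In the residual graph, reachable from Hall: {Hall}.
Min-cut edges: Hall→Lobby (6), Hall→StairA (4); capacity 6 + 4 = 10.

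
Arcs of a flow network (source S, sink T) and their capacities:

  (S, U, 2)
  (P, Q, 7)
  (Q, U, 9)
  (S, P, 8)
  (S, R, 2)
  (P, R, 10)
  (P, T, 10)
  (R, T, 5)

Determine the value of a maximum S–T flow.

10

Augment S→P→T: bottleneck 8, flow now 8.
Augment S→R→T: bottleneck 2, flow now 10.
No augmenting path remains; maximum flow = 10.
In the residual graph, reachable from S: {S, U}.
Min-cut edges: S→P (8), S→R (2); capacity 8 + 2 = 10.
This cut is saturated, so no flow can exceed 10.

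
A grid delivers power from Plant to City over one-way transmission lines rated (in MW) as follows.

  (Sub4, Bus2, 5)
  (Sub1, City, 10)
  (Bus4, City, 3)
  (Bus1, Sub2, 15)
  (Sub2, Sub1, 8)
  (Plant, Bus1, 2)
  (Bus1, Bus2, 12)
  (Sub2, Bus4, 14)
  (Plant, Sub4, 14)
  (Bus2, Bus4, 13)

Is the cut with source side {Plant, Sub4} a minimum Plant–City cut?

Given cut capacity: 2 + 5 = 7.
Augment Plant→Bus1→Sub2→Bus4→City: bottleneck 2, flow now 2.
Augment Plant→Sub4→Bus2→Bus4→City: bottleneck 1, flow now 3.
Augment Plant→Sub4→Bus2→Bus4→Sub2→Sub1→City: bottleneck 2, flow now 5. (uses reverse residual edge)
No augmenting path remains; maximum flow = 5.
In the residual graph, reachable from Plant: {Plant, Sub4, Bus2, Bus4}.
Min-cut edges: Plant→Bus1 (2), Bus4→City (3); capacity 2 + 3 = 5.
Cut capacity 7 exceeds the max flow 5, so it is not minimum.

No — its capacity is 7, but the minimum cut has capacity 5.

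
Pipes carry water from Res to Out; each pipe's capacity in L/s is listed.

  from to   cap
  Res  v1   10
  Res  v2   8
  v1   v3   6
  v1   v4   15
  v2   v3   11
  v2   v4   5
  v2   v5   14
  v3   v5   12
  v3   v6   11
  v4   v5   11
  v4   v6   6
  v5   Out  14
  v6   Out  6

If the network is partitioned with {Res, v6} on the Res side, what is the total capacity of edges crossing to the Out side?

24

Edges leaving {Res, v6}: Res→v1 (10), Res→v2 (8), v6→Out (6).
Cut capacity = 10 + 8 + 6 = 24.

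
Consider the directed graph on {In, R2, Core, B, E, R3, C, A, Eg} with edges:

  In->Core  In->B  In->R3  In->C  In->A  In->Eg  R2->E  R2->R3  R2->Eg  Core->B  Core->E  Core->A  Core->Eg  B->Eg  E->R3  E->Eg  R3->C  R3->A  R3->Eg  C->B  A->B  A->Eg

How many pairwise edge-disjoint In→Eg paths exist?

Assign every edge capacity 1; by Menger, the answer equals the max flow.
Path In→Eg (+1); total 1.
Path In→Core→Eg (+1); total 2.
Path In→B→Eg (+1); total 3.
Path In→R3→Eg (+1); total 4.
Path In→A→Eg (+1); total 5.
No residual In→Eg path; max flow = 5.
Certifying cut of size 5: {B→Eg, In→A, In→Core, In→Eg, In→R3}.

5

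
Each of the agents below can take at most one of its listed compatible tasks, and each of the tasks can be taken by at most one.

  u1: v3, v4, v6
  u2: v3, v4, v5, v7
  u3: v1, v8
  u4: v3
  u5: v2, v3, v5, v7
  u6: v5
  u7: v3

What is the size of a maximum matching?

Unit-capacity flow: source→left, listed edges, right→sink; max matching = max flow.
Augmenting path u1→v3 (+1); matched 1.
Augmenting path u2→v4 (+1); matched 2.
Augmenting path u3→v1 (+1); matched 3.
Augmenting path u5→v2 (+1); matched 4.
Augmenting path u6→v5 (+1); matched 5.
Augmenting path u4→v3→u1→v6 (+1); matched 6.
No augmenting path remains; maximum matching = 6.
König certificate: {u1, u2, u3, u5, u6, v3} is a vertex cover of size 6 (every listed pair touches it), so no matching can be larger.

6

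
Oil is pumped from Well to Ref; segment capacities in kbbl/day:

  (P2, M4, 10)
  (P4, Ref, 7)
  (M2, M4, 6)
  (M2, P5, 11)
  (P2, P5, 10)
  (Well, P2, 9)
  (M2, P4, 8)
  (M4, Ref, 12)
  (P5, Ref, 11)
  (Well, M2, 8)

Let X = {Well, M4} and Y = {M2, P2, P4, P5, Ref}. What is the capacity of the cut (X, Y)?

29

Edges leaving {Well, M4}: Well→M2 (8), Well→P2 (9), M4→Ref (12).
Cut capacity = 8 + 9 + 12 = 29.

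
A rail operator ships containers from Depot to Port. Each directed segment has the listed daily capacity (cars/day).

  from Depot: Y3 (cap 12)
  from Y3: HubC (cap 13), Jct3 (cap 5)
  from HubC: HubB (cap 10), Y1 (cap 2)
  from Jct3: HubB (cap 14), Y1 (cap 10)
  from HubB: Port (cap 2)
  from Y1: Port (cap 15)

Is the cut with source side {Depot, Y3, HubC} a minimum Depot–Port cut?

No — its capacity is 17, but the minimum cut has capacity 9.

Given cut capacity: 5 + 10 + 2 = 17.
Augment Depot→Y3→HubC→HubB→Port: bottleneck 2, flow now 2.
Augment Depot→Y3→HubC→Y1→Port: bottleneck 2, flow now 4.
Augment Depot→Y3→Jct3→Y1→Port: bottleneck 5, flow now 9.
No augmenting path remains; maximum flow = 9.
In the residual graph, reachable from Depot: {Depot, Y3, HubC, HubB}.
Min-cut edges: Y3→Jct3 (5), HubC→Y1 (2), HubB→Port (2); capacity 5 + 2 + 2 = 9.
Cut capacity 17 exceeds the max flow 9, so it is not minimum.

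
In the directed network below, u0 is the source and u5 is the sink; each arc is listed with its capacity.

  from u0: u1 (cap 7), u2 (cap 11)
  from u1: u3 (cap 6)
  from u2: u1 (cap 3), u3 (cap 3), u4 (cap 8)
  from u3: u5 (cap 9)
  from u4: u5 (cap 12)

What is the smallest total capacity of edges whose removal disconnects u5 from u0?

Augment u0→u1→u3→u5: bottleneck 6, flow now 6.
Augment u0→u2→u3→u5: bottleneck 3, flow now 9.
Augment u0→u2→u4→u5: bottleneck 8, flow now 17.
No augmenting path remains; maximum flow = 17.
By max-flow min-cut, the minimum cut capacity equals the max flow.
In the residual graph, reachable from u0: {u0, u1}.
Min-cut edges: u0→u2 (11), u1→u3 (6); capacity 11 + 6 = 17.

17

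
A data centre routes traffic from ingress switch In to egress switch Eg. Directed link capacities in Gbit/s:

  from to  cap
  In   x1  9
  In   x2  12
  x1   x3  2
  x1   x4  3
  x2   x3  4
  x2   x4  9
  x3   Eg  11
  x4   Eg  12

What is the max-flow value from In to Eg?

17

Augment In→x1→x3→Eg: bottleneck 2, flow now 2.
Augment In→x1→x4→Eg: bottleneck 3, flow now 5.
Augment In→x2→x3→Eg: bottleneck 4, flow now 9.
Augment In→x2→x4→Eg: bottleneck 8, flow now 17.
No augmenting path remains; maximum flow = 17.
In the residual graph, reachable from In: {In, x1}.
Min-cut edges: In→x2 (12), x1→x3 (2), x1→x4 (3); capacity 12 + 2 + 3 = 17.
This cut is saturated, so no flow can exceed 17.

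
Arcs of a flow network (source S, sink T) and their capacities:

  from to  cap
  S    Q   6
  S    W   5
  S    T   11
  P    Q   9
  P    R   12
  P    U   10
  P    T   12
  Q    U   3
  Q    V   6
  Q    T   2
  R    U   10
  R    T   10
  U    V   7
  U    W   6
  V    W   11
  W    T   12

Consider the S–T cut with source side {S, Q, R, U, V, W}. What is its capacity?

35

Edges leaving {S, Q, R, U, V, W}: S→T (11), Q→T (2), R→T (10), W→T (12).
Cut capacity = 11 + 2 + 10 + 12 = 35.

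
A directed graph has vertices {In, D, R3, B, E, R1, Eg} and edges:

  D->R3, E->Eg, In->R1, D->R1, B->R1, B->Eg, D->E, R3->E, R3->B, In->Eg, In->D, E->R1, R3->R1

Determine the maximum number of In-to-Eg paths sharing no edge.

Assign every edge capacity 1; by Menger, the answer equals the max flow.
Path In→Eg (+1); total 1.
Path In→D→E→Eg (+1); total 2.
No residual In→Eg path; max flow = 2.
Certifying cut of size 2: {In→D, In→Eg}.

2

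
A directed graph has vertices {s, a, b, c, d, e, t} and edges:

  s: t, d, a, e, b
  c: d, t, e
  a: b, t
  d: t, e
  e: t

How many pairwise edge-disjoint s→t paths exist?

4

Assign every edge capacity 1; by Menger, the answer equals the max flow.
Path s→t (+1); total 1.
Path s→a→t (+1); total 2.
Path s→d→t (+1); total 3.
Path s→e→t (+1); total 4.
No residual s→t path; max flow = 4.
Certifying cut of size 4: {s→a, s→d, s→e, s→t}.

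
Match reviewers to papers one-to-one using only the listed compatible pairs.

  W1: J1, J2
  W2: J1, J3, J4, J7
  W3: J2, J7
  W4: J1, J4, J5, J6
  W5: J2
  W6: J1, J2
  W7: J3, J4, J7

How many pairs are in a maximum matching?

Unit-capacity flow: source→left, listed edges, right→sink; max matching = max flow.
Augmenting path W1→J1 (+1); matched 1.
Augmenting path W2→J3 (+1); matched 2.
Augmenting path W3→J2 (+1); matched 3.
Augmenting path W4→J4 (+1); matched 4.
Augmenting path W7→J7 (+1); matched 5.
Augmenting path W5→J2→W3→J7→W7→J4→W4→J5 (+1); matched 6.
No augmenting path remains; maximum matching = 6.
König certificate: {W2, W3, W4, W7, J1, J2} is a vertex cover of size 6 (every listed pair touches it), so no matching can be larger.

6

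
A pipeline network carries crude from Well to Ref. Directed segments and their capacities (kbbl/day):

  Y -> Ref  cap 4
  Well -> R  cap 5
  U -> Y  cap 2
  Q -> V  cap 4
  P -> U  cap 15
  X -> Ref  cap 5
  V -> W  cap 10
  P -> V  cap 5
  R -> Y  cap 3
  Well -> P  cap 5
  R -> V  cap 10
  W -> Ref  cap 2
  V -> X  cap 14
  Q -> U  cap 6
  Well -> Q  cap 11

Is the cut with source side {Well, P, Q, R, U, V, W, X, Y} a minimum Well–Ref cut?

Given cut capacity: 2 + 5 + 4 = 11.
Augment Well→R→Y→Ref: bottleneck 3, flow now 3.
Augment Well→P→U→Y→Ref: bottleneck 1, flow now 4.
Augment Well→P→V→W→Ref: bottleneck 2, flow now 6.
Augment Well→P→V→X→Ref: bottleneck 2, flow now 8.
Augment Well→Q→V→X→Ref: bottleneck 3, flow now 11.
No augmenting path remains; maximum flow = 11.
Cut capacity 11 equals the max flow, so it is a minimum cut.

Yes — it is a minimum cut (capacity 11).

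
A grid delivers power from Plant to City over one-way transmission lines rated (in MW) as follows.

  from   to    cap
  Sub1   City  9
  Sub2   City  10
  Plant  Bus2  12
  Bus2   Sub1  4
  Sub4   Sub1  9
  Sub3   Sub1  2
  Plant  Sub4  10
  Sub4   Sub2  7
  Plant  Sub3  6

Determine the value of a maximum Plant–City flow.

16

Augment Plant→Bus2→Sub1→City: bottleneck 4, flow now 4.
Augment Plant→Sub4→Sub1→City: bottleneck 5, flow now 9.
Augment Plant→Sub4→Sub2→City: bottleneck 5, flow now 14.
Augment Plant→Sub3→Sub1→Sub4→Sub2→City: bottleneck 2, flow now 16. (uses reverse residual edge)
No augmenting path remains; maximum flow = 16.
In the residual graph, reachable from Plant: {Plant, Bus2, Sub3}.
Min-cut edges: Plant→Sub4 (10), Bus2→Sub1 (4), Sub3→Sub1 (2); capacity 10 + 4 + 2 = 16.
This cut is saturated, so no flow can exceed 16.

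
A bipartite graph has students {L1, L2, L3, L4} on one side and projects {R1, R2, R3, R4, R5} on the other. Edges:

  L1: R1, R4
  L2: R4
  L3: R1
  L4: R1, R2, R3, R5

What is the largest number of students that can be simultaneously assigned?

Unit-capacity flow: source→left, listed edges, right→sink; max matching = max flow.
Augmenting path L1→R1 (+1); matched 1.
Augmenting path L2→R4 (+1); matched 2.
Augmenting path L4→R2 (+1); matched 3.
No augmenting path remains; maximum matching = 3.
König certificate: {L4, R1, R4} is a vertex cover of size 3 (every listed pair touches it), so no matching can be larger.

3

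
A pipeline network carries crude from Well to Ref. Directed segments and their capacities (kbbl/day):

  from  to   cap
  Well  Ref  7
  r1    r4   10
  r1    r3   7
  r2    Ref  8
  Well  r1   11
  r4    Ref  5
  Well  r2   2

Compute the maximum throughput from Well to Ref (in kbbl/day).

Augment Well→Ref: bottleneck 7, flow now 7.
Augment Well→r2→Ref: bottleneck 2, flow now 9.
Augment Well→r1→r4→Ref: bottleneck 5, flow now 14.
No augmenting path remains; maximum flow = 14.
In the residual graph, reachable from Well: {Well, r1, r3, r4}.
Min-cut edges: Well→r2 (2), Well→Ref (7), r4→Ref (5); capacity 2 + 7 + 5 = 14.
This cut is saturated, so no flow can exceed 14.

14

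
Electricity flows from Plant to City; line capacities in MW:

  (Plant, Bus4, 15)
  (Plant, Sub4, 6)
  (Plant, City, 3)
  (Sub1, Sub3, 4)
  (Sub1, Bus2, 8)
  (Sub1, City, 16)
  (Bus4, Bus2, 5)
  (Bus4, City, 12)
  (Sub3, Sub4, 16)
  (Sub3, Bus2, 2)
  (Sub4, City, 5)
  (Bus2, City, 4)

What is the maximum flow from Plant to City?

23

Augment Plant→City: bottleneck 3, flow now 3.
Augment Plant→Bus4→City: bottleneck 12, flow now 15.
Augment Plant→Sub4→City: bottleneck 5, flow now 20.
Augment Plant→Bus4→Bus2→City: bottleneck 3, flow now 23.
No augmenting path remains; maximum flow = 23.
In the residual graph, reachable from Plant: {Plant, Sub4}.
Min-cut edges: Plant→Bus4 (15), Plant→City (3), Sub4→City (5); capacity 15 + 3 + 5 = 23.
This cut is saturated, so no flow can exceed 23.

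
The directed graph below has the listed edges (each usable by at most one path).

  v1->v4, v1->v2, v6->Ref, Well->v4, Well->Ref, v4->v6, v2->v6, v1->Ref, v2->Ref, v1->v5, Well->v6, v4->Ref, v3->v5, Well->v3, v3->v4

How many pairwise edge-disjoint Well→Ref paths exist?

Assign every edge capacity 1; by Menger, the answer equals the max flow.
Path Well→Ref (+1); total 1.
Path Well→v4→Ref (+1); total 2.
Path Well→v6→Ref (+1); total 3.
No residual Well→Ref path; max flow = 3.
Certifying cut of size 3: {Well→Ref, v4→Ref, v6→Ref}.

3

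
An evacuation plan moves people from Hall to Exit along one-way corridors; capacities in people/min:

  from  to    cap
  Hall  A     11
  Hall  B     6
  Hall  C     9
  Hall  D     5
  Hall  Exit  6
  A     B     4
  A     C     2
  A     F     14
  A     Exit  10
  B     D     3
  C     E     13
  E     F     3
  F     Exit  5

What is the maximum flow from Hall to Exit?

Augment Hall→Exit: bottleneck 6, flow now 6.
Augment Hall→A→Exit: bottleneck 10, flow now 16.
Augment Hall→A→F→Exit: bottleneck 1, flow now 17.
Augment Hall→C→E→F→Exit: bottleneck 3, flow now 20.
No augmenting path remains; maximum flow = 20.
In the residual graph, reachable from Hall: {Hall, B, C, D, E}.
Min-cut edges: Hall→A (11), Hall→Exit (6), E→F (3); capacity 11 + 6 + 3 = 20.
This cut is saturated, so no flow can exceed 20.

20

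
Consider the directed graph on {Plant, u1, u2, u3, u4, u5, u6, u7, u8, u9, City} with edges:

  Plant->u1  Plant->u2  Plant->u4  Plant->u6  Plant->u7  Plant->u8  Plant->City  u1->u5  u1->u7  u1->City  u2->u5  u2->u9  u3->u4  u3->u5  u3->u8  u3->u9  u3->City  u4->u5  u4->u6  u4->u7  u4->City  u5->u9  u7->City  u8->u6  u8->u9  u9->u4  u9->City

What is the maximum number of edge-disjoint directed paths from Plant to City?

5

Assign every edge capacity 1; by Menger, the answer equals the max flow.
Path Plant→City (+1); total 1.
Path Plant→u1→City (+1); total 2.
Path Plant→u4→City (+1); total 3.
Path Plant→u7→City (+1); total 4.
Path Plant→u2→u9→City (+1); total 5.
No residual Plant→City path; max flow = 5.
Certifying cut of size 5: {Plant→City, Plant→u1, u4→City, u7→City, u9→City}.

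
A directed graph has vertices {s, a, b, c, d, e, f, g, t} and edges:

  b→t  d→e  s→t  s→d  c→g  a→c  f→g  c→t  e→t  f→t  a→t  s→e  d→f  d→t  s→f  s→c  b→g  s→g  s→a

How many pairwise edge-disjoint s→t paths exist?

Assign every edge capacity 1; by Menger, the answer equals the max flow.
Path s→t (+1); total 1.
Path s→a→t (+1); total 2.
Path s→c→t (+1); total 3.
Path s→d→t (+1); total 4.
Path s→e→t (+1); total 5.
Path s→f→t (+1); total 6.
No residual s→t path; max flow = 6.
Certifying cut of size 6: {s→a, s→c, s→d, s→e, s→f, s→t}.

6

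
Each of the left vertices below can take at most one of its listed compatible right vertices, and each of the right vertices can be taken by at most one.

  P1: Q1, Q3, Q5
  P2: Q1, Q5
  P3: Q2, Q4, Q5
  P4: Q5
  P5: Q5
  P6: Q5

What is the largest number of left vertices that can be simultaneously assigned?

Unit-capacity flow: source→left, listed edges, right→sink; max matching = max flow.
Augmenting path P1→Q1 (+1); matched 1.
Augmenting path P2→Q5 (+1); matched 2.
Augmenting path P3→Q2 (+1); matched 3.
Augmenting path P4→Q5→P2→Q1→P1→Q3 (+1); matched 4.
No augmenting path remains; maximum matching = 4.
König certificate: {P1, P2, P3, Q5} is a vertex cover of size 4 (every listed pair touches it), so no matching can be larger.

4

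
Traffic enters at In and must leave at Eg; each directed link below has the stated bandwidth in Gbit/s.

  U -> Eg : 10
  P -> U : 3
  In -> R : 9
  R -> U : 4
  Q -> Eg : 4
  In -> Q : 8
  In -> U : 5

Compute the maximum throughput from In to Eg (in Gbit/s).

Augment In→Q→Eg: bottleneck 4, flow now 4.
Augment In→U→Eg: bottleneck 5, flow now 9.
Augment In→R→U→Eg: bottleneck 4, flow now 13.
No augmenting path remains; maximum flow = 13.
In the residual graph, reachable from In: {In, Q, R}.
Min-cut edges: In→U (5), Q→Eg (4), R→U (4); capacity 5 + 4 + 4 = 13.
This cut is saturated, so no flow can exceed 13.

13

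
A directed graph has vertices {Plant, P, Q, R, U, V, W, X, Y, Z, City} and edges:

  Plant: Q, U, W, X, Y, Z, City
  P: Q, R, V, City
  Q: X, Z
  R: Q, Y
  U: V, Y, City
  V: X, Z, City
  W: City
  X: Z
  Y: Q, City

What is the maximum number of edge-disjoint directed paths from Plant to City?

Assign every edge capacity 1; by Menger, the answer equals the max flow.
Path Plant→City (+1); total 1.
Path Plant→U→City (+1); total 2.
Path Plant→W→City (+1); total 3.
Path Plant→Y→City (+1); total 4.
No residual Plant→City path; max flow = 4.
Certifying cut of size 4: {Plant→City, Plant→U, Plant→W, Plant→Y}.

4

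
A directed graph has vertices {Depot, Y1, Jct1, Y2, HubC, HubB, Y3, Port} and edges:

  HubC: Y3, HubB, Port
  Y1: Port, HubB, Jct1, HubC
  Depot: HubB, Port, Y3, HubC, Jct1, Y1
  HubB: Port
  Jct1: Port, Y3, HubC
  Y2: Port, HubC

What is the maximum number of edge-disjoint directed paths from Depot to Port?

Assign every edge capacity 1; by Menger, the answer equals the max flow.
Path Depot→Port (+1); total 1.
Path Depot→Y1→Port (+1); total 2.
Path Depot→Jct1→Port (+1); total 3.
Path Depot→HubC→Port (+1); total 4.
Path Depot→HubB→Port (+1); total 5.
No residual Depot→Port path; max flow = 5.
Certifying cut of size 5: {Depot→HubB, Depot→HubC, Depot→Jct1, Depot→Port, Depot→Y1}.

5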